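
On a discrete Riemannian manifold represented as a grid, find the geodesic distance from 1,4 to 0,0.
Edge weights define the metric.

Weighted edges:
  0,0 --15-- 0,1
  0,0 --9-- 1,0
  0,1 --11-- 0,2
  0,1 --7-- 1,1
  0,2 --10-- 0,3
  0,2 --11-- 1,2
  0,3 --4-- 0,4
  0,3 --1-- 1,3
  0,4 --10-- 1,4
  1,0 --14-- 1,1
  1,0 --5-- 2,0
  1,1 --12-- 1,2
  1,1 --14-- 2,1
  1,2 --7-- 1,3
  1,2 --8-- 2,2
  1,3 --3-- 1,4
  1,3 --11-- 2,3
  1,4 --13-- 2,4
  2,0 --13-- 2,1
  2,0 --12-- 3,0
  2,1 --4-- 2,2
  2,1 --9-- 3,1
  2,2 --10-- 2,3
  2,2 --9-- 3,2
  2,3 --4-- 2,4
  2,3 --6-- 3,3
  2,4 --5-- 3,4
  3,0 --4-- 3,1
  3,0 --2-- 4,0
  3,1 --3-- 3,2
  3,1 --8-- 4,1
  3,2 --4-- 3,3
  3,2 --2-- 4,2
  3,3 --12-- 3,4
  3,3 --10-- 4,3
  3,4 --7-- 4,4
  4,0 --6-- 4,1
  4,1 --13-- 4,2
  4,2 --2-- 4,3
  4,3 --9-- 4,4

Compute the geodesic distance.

Shortest path: 1,4 → 1,3 → 0,3 → 0,2 → 0,1 → 0,0, total weight = 40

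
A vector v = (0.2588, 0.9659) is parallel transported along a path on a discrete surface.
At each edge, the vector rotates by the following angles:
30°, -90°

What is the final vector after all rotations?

Total rotation: 30° + (-90°) = -60°. Final vector: (0.9659, 0.2588)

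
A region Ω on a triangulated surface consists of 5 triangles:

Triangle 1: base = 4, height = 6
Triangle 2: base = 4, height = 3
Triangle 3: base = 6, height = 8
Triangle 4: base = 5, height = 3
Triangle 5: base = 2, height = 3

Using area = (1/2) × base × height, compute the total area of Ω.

(1/2)×4×6 + (1/2)×4×3 + (1/2)×6×8 + (1/2)×5×3 + (1/2)×2×3 = 52.5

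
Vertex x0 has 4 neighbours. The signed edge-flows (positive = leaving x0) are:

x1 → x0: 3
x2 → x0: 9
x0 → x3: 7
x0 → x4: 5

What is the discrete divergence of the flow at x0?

Divergence = sum of outgoing flows = (-3) + (-9) + 7 + 5 = 0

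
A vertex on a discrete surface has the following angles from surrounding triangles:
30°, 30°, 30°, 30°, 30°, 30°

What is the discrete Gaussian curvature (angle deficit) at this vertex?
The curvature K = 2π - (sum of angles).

Sum of angles = 180°. K = 360° - 180° = 180°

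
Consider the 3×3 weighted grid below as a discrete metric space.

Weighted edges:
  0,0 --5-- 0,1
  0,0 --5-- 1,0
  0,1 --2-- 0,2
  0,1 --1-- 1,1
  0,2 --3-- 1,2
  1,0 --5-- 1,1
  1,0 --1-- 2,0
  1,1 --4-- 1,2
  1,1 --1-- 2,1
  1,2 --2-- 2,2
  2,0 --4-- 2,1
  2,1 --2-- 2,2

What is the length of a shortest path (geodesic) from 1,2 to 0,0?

Shortest path: 1,2 → 0,2 → 0,1 → 0,0, total weight = 10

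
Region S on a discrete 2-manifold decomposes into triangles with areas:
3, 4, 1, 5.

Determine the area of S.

3 + 4 + 1 + 5 = 13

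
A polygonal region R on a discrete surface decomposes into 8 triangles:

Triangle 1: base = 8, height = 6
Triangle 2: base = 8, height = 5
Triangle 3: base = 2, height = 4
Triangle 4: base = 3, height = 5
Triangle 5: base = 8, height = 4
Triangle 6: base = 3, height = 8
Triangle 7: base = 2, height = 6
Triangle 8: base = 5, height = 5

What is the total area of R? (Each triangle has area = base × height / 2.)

(1/2)×8×6 + (1/2)×8×5 + (1/2)×2×4 + (1/2)×3×5 + (1/2)×8×4 + (1/2)×3×8 + (1/2)×2×6 + (1/2)×5×5 = 102.0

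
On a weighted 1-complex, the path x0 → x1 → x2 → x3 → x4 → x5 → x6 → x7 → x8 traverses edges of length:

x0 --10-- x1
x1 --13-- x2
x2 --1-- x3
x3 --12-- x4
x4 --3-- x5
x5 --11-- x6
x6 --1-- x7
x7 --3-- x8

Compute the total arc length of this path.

Arc length = 10 + 13 + 1 + 12 + 3 + 11 + 1 + 3 = 54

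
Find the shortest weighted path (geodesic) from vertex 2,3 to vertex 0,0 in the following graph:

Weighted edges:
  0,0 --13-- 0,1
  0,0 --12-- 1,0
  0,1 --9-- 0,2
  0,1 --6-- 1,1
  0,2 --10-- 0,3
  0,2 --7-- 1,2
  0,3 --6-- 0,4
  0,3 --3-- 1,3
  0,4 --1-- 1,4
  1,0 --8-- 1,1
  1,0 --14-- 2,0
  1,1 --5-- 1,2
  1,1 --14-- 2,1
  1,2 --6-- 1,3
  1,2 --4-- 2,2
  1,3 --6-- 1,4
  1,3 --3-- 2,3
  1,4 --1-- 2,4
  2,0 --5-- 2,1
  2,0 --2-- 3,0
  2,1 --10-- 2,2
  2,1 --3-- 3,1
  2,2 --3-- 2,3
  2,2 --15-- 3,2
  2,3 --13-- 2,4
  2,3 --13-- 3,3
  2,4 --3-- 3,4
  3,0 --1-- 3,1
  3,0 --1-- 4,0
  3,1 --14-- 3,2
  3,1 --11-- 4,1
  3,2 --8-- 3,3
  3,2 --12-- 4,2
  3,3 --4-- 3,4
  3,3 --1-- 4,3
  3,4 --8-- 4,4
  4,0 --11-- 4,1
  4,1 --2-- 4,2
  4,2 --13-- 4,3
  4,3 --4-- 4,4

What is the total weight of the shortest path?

Shortest path: 2,3 → 2,2 → 1,2 → 1,1 → 0,1 → 0,0, total weight = 31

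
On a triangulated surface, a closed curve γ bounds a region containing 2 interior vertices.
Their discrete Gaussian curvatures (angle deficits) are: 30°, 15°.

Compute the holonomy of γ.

Holonomy = total enclosed curvature = 30° + 15° = 45°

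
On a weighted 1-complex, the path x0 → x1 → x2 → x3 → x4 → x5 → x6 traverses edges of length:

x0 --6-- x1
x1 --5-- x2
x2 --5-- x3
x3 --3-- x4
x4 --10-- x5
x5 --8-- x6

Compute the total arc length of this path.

Arc length = 6 + 5 + 5 + 3 + 10 + 8 = 37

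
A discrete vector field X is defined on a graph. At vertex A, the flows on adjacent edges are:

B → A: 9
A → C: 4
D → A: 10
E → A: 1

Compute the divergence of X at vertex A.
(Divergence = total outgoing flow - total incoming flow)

Divergence = sum of outgoing flows = (-9) + 4 + (-10) + (-1) = -16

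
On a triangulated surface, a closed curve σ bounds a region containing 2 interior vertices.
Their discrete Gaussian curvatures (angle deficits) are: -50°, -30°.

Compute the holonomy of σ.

Holonomy = total enclosed curvature = (-50°) + (-30°) = -80°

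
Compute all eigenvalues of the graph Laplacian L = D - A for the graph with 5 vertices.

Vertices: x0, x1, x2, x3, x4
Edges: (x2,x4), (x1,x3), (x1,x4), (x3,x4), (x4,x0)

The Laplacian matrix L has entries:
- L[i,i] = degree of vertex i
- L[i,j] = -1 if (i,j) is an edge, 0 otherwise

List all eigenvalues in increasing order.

Degrees: deg(x0) = 1, deg(x1) = 2, deg(x2) = 1, deg(x3) = 2, deg(x4) = 4.
L = D − A with rows/columns ordered (x0, x1, x2, x3, x4):
  [ 1,  0,  0,  0, -1]
  [ 0,  2,  0, -1, -1]
  [ 0,  0,  1,  0, -1]
  [ 0, -1,  0,  2, -1]
  [-1, -1, -1, -1,  4]
Characteristic polynomial: det(λI − L) = λ(λ − 1)²(λ − 3)(λ − 5).
Roots: λ = 0; (λ − 1) = 0 ⇒ λ = 1 (multiplicity 2); (λ − 3) = 0 ⇒ λ = 3; (λ − 5) = 0 ⇒ λ = 5.
(Check: the roots sum (with multiplicity) to 10, matching trace L = Σdeg = 2·5 = 10.)
Laplacian eigenvalues (increasing order): [0.0, 1.0, 1.0, 3.0, 5.0]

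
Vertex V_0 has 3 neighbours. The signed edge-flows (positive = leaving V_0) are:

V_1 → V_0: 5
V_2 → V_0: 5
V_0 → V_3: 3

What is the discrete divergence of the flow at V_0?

Divergence = sum of outgoing flows = (-5) + (-5) + 3 = -7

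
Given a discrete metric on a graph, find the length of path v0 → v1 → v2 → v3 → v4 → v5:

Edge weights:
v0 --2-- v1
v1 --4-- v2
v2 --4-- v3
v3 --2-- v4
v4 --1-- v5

Arc length = 2 + 4 + 4 + 2 + 1 = 13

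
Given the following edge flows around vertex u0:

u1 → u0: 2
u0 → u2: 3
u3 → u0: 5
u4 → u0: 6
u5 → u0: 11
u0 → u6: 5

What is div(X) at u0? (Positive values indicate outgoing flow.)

Divergence = sum of outgoing flows = (-2) + 3 + (-5) + (-6) + (-11) + 5 = -16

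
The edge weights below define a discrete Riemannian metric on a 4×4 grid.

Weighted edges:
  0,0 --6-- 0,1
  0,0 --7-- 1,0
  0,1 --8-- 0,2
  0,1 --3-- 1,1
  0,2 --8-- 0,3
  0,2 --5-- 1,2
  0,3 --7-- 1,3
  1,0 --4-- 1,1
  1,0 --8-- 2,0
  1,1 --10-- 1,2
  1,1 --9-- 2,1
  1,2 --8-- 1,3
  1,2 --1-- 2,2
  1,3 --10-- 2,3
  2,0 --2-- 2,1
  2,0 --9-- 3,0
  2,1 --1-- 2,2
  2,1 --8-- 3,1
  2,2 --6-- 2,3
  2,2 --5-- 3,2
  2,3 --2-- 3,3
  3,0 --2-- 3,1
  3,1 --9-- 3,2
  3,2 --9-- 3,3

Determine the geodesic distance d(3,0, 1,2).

Shortest path: 3,0 → 3,1 → 2,1 → 2,2 → 1,2, total weight = 12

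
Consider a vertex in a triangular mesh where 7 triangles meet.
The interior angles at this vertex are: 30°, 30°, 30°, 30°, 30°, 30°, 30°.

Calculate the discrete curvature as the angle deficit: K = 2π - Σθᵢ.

Sum of angles = 210°. K = 360° - 210° = 150°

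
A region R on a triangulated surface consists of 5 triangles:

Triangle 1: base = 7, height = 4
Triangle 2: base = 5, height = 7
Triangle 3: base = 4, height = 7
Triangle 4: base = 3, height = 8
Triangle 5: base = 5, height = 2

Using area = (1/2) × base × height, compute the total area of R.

(1/2)×7×4 + (1/2)×5×7 + (1/2)×4×7 + (1/2)×3×8 + (1/2)×5×2 = 62.5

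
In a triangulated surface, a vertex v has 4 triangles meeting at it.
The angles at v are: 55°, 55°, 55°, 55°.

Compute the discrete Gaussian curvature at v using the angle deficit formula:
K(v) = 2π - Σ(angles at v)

Sum of angles = 220°. K = 360° - 220° = 140°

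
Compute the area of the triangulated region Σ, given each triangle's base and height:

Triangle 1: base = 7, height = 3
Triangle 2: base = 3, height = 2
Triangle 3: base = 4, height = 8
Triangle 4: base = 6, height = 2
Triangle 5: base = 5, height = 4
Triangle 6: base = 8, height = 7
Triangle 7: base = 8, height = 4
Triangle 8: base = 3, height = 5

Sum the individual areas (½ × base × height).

(1/2)×7×3 + (1/2)×3×2 + (1/2)×4×8 + (1/2)×6×2 + (1/2)×5×4 + (1/2)×8×7 + (1/2)×8×4 + (1/2)×3×5 = 97.0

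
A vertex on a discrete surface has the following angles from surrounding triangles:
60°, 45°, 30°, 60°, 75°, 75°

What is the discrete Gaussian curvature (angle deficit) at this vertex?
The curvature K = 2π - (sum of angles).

Sum of angles = 345°. K = 360° - 345° = 15°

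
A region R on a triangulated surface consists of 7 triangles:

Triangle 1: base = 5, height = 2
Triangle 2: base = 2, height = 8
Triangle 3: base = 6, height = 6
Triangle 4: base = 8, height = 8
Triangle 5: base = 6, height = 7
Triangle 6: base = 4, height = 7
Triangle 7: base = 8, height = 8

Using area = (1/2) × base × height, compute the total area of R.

(1/2)×5×2 + (1/2)×2×8 + (1/2)×6×6 + (1/2)×8×8 + (1/2)×6×7 + (1/2)×4×7 + (1/2)×8×8 = 130.0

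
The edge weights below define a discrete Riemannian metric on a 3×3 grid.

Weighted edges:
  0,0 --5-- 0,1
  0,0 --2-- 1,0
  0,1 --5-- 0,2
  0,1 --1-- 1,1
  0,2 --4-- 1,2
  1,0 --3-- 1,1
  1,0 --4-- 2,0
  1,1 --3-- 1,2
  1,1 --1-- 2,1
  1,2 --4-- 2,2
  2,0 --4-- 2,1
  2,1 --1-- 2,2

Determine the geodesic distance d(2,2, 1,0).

Shortest path: 2,2 → 2,1 → 1,1 → 1,0, total weight = 5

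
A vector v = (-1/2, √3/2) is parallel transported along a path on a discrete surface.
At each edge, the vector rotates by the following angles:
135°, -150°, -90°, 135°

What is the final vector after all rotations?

Total rotation: 135° + (-150°) + (-90°) + 135° = 30°. Final vector: (-0.8660, 0.5000)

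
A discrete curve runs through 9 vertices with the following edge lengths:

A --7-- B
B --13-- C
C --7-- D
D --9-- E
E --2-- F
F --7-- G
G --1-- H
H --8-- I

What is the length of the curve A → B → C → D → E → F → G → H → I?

Arc length = 7 + 13 + 7 + 9 + 2 + 7 + 1 + 8 = 54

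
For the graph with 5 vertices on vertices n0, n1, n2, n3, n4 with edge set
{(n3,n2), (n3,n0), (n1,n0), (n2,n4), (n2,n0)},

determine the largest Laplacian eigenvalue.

Degrees: deg(n0) = 3, deg(n1) = 1, deg(n2) = 3, deg(n3) = 2, deg(n4) = 1.
L = D − A with rows/columns ordered (n0, n1, n2, n3, n4):
  [ 3, -1, -1, -1,  0]
  [-1,  1,  0,  0,  0]
  [-1,  0,  3, -1, -1]
  [-1,  0, -1,  2,  0]
  [ 0,  0, -1,  0,  1]
Characteristic polynomial: det(λI − L) = λ(λ² − 5λ + 3)(λ² − 5λ + 5).
Roots: λ = 0; (λ² − 5λ + 3) = 0 ⇒ λ = (5 ± √13)/2 ≈ 0.6972, 4.3028; (λ² − 5λ + 5) = 0 ⇒ λ = (5 ± √5)/2 ≈ 1.382, 3.618.
(Check: the roots sum (with multiplicity) to 10, matching trace L = Σdeg = 2·5 = 10.)
Laplacian eigenvalues: [0.0, 0.6972, 1.382, 3.618, 4.3028]. Largest eigenvalue (spectral radius) = 4.3028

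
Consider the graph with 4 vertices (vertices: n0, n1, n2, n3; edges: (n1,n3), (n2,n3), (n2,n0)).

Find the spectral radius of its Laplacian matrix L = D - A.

Degrees: deg(n0) = 1, deg(n1) = 1, deg(n2) = 2, deg(n3) = 2.
L = D − A with rows/columns ordered (n0, n1, n2, n3):
  [ 1,  0, -1,  0]
  [ 0,  1,  0, -1]
  [-1,  0,  2, -1]
  [ 0, -1, -1,  2]
Characteristic polynomial: det(λI − L) = λ(λ² − 4λ + 2)(λ − 2).
Roots: λ = 0; (λ² − 4λ + 2) = 0 ⇒ λ = 2 ± √2 ≈ 0.5858, 3.4142; (λ − 2) = 0 ⇒ λ = 2.
(Check: the roots sum (with multiplicity) to 6, matching trace L = Σdeg = 2·3 = 6.)
Laplacian eigenvalues: [0.0, 0.5858, 2.0, 3.4142]. Largest eigenvalue (spectral radius) = 3.4142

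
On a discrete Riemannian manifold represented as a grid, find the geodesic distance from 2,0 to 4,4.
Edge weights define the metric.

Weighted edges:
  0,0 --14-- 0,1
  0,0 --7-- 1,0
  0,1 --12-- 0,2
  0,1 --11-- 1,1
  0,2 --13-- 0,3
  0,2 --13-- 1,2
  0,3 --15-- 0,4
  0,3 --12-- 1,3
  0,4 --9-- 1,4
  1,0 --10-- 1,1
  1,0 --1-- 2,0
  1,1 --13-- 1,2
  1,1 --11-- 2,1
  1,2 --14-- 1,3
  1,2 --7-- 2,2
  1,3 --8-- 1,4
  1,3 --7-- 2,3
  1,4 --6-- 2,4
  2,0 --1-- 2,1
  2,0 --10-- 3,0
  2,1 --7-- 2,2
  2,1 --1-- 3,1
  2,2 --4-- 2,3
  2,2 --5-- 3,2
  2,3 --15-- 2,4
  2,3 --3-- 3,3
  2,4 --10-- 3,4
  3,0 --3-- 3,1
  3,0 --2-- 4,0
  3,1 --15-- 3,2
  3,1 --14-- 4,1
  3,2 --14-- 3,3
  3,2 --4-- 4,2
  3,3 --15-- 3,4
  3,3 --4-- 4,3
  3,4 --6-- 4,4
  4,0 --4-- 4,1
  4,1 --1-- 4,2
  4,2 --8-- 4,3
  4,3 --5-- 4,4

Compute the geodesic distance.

Shortest path: 2,0 → 2,1 → 2,2 → 2,3 → 3,3 → 4,3 → 4,4, total weight = 24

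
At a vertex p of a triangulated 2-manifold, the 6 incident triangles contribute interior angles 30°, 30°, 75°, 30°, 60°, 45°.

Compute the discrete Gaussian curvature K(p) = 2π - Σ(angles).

Sum of angles = 270°. K = 360° - 270° = 90° = π/2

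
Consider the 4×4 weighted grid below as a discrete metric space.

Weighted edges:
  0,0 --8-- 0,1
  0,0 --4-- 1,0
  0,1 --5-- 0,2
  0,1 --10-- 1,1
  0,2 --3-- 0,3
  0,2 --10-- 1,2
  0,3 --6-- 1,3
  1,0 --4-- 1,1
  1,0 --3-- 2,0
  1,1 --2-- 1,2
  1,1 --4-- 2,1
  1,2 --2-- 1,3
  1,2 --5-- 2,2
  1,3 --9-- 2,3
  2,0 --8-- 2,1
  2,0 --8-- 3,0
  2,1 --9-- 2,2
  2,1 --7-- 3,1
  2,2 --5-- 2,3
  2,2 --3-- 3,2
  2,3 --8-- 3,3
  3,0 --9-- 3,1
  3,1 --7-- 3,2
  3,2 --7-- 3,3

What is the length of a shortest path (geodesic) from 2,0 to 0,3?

Shortest path: 2,0 → 1,0 → 1,1 → 1,2 → 1,3 → 0,3, total weight = 17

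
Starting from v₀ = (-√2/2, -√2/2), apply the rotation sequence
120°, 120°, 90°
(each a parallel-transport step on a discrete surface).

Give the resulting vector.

Total rotation: 120° + 120° + 90° = 330° ≡ -30° (mod 360°). Final vector: (-0.9659, -0.2588)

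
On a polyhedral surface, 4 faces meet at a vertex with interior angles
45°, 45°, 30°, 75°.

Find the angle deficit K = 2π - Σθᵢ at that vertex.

Sum of angles = 195°. K = 360° - 195° = 165°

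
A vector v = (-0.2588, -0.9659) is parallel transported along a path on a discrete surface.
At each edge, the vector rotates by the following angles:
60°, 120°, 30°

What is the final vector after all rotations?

Total rotation: 60° + 120° + 30° = 210° ≡ -150° (mod 360°). Final vector: (-0.2588, 0.9659)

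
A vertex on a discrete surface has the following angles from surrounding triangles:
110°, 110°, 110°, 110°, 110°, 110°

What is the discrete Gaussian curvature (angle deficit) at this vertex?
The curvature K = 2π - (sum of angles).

Sum of angles = 660°. K = 360° - 660° = -300°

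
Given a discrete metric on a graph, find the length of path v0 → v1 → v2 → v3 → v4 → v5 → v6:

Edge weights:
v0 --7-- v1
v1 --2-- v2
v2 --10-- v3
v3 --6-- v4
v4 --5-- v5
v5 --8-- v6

Arc length = 7 + 2 + 10 + 6 + 5 + 8 = 38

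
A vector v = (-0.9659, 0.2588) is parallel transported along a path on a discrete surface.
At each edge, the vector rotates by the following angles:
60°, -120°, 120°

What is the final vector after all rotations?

Total rotation: 60° + (-120°) + 120° = 60°. Final vector: (-0.7071, -0.7071)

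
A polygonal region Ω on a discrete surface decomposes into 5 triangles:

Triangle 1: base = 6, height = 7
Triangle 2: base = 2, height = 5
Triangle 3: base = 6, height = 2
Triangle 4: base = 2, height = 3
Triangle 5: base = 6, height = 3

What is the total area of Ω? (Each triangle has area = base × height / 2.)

(1/2)×6×7 + (1/2)×2×5 + (1/2)×6×2 + (1/2)×2×3 + (1/2)×6×3 = 44.0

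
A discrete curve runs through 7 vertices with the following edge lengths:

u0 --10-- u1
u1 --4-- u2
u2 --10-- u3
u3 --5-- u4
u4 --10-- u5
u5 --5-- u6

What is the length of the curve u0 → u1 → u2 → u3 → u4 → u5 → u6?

Arc length = 10 + 4 + 10 + 5 + 10 + 5 = 44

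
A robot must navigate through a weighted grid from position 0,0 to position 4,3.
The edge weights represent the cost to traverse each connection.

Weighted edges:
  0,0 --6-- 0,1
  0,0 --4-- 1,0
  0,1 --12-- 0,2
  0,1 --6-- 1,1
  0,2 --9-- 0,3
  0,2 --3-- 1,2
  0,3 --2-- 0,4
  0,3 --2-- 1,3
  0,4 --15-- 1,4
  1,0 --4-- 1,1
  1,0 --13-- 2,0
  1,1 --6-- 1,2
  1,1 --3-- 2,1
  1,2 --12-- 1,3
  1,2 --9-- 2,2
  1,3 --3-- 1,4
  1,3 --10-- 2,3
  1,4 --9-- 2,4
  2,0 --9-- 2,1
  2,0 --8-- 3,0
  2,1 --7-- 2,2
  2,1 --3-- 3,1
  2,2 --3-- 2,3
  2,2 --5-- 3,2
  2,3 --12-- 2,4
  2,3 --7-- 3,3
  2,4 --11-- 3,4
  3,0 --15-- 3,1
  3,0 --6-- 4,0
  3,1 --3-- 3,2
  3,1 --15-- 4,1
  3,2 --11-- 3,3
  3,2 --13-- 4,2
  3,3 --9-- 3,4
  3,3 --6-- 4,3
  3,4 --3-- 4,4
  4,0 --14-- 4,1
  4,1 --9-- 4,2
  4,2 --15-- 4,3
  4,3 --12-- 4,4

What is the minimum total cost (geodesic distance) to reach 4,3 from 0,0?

Shortest path: 0,0 → 1,0 → 1,1 → 2,1 → 3,1 → 3,2 → 3,3 → 4,3, total weight = 34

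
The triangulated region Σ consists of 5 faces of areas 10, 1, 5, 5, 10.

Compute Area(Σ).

10 + 1 + 5 + 5 + 10 = 31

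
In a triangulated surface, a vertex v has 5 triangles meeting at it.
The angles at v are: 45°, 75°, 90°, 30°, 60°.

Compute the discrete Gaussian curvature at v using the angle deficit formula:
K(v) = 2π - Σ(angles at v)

Sum of angles = 300°. K = 360° - 300° = 60° = π/3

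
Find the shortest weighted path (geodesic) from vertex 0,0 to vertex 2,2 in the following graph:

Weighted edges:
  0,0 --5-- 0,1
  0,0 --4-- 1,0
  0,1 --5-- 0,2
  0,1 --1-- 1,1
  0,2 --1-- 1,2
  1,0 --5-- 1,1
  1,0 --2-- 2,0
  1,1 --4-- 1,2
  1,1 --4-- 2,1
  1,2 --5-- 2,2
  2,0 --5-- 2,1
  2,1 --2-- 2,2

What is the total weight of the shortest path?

Shortest path: 0,0 → 0,1 → 1,1 → 2,1 → 2,2, total weight = 12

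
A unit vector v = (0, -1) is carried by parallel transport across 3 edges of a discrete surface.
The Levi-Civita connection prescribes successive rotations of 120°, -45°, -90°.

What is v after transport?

Total rotation: 120° + (-45°) + (-90°) = -15°. Final vector: (-0.2588, -0.9659)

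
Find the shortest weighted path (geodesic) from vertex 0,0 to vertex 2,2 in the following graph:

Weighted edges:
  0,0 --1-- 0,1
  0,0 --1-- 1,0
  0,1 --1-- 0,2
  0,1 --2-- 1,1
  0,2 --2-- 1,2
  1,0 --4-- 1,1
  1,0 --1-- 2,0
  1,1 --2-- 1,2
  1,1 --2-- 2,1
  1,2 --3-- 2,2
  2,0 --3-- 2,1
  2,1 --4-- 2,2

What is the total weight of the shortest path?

Shortest path: 0,0 → 0,1 → 0,2 → 1,2 → 2,2, total weight = 7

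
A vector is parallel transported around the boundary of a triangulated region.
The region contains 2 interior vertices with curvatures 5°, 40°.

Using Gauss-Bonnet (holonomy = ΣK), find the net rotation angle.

Holonomy = total enclosed curvature = 5° + 40° = 45°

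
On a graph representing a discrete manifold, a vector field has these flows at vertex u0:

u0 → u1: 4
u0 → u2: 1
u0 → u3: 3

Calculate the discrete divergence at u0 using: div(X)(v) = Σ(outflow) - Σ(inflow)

Divergence = sum of outgoing flows = 4 + 1 + 3 = 8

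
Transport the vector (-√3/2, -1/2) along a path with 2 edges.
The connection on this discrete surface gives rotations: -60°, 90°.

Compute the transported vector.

Total rotation: (-60°) + 90° = 30°. Final vector: (-0.5000, -0.8660)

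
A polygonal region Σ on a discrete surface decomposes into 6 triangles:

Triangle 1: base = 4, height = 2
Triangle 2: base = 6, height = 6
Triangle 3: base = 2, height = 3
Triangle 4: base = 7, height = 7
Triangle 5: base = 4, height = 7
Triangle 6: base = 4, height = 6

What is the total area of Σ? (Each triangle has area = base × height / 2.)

(1/2)×4×2 + (1/2)×6×6 + (1/2)×2×3 + (1/2)×7×7 + (1/2)×4×7 + (1/2)×4×6 = 75.5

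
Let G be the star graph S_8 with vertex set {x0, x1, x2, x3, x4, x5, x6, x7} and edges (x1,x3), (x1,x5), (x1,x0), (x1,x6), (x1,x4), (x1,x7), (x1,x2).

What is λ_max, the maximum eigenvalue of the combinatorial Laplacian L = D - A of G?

The star S_8 is the complete bipartite graph K_{1,7} (one hub of degree 7, 7 leaves of degree 1). The Laplacian spectrum of K_{p,q} is 0, p (multiplicity q−1), q (multiplicity p−1), p+q. With p = 1, q = 7: 0 once, 1 with multiplicity 6, and 8 once. (Check: trace L = sum of degrees = 14 = 6·1 + 8.)
Laplacian eigenvalues: [0.0, 1.0, 1.0, 1.0, 1.0, 1.0, 1.0, 8.0]. Largest eigenvalue (spectral radius) = 8.0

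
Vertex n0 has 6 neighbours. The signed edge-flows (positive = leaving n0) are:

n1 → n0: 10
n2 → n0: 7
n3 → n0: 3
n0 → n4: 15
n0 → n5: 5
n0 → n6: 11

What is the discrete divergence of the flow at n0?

Divergence = sum of outgoing flows = (-10) + (-7) + (-3) + 15 + 5 + 11 = 11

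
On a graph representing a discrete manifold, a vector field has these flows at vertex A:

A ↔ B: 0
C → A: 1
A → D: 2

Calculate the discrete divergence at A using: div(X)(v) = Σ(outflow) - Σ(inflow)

Divergence = sum of outgoing flows = 0 + (-1) + 2 = 1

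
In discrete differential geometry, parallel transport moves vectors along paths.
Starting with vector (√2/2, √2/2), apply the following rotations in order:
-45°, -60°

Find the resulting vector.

Total rotation: (-45°) + (-60°) = -105°. Final vector: (0.5000, -0.8660)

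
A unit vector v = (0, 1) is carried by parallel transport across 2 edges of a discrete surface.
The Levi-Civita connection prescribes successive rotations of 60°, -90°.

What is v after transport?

Total rotation: 60° + (-90°) = -30°. Final vector: (0.5000, 0.8660)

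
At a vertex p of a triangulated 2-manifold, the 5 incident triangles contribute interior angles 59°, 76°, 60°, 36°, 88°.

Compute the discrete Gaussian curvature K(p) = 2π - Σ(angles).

Sum of angles = 319°. K = 360° - 319° = 41° = 41π/180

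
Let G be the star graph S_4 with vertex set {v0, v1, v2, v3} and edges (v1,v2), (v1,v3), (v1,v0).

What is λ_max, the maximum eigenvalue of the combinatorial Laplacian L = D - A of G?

The star S_4 is the complete bipartite graph K_{1,3} (one hub of degree 3, 3 leaves of degree 1). The Laplacian spectrum of K_{p,q} is 0, p (multiplicity q−1), q (multiplicity p−1), p+q. With p = 1, q = 3: 0 once, 1 with multiplicity 2, and 4 once. (Check: trace L = sum of degrees = 6 = 2·1 + 4.)
Laplacian eigenvalues: [0.0, 1.0, 1.0, 4.0]. Largest eigenvalue (spectral radius) = 4.0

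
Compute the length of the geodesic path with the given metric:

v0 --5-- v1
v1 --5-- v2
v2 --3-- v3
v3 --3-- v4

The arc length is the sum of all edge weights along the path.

Arc length = 5 + 5 + 3 + 3 = 16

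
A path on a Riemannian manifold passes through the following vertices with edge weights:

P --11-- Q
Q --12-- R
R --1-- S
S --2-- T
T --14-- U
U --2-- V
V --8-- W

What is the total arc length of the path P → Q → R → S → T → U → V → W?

Arc length = 11 + 12 + 1 + 2 + 14 + 2 + 8 = 50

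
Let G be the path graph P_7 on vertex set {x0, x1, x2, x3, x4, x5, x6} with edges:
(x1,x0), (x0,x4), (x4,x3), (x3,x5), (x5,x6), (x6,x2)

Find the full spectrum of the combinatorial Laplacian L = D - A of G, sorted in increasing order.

The path graph P_n has Laplacian eigenvalues λ_k = 2 − 2cos(kπ/n), k = 0, 1, …, n−1. Here n = 7:
k=0: 2 − 2cos(0) = 0.0; k=1: 2 − 2cos(π/7) = 0.1981; k=2: 2 − 2cos(2π/7) = 0.753; k=3: 2 − 2cos(3π/7) = 1.555; k=4: 2 − 2cos(4π/7) = 2.445; k=5: 2 − 2cos(5π/7) = 3.247; k=6: 2 − 2cos(6π/7) = 3.8019.
Laplacian eigenvalues (increasing order): [0.0, 0.1981, 0.753, 1.555, 2.445, 3.247, 3.8019]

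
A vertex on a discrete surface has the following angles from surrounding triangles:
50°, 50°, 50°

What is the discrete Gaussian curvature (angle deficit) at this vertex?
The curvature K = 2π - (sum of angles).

Sum of angles = 150°. K = 360° - 150° = 210° = 7π/6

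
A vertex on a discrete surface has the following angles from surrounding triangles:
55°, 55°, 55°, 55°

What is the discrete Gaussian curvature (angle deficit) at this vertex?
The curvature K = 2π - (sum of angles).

Sum of angles = 220°. K = 360° - 220° = 140°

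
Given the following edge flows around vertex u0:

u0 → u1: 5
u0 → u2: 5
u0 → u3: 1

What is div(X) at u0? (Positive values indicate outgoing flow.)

Divergence = sum of outgoing flows = 5 + 5 + 1 = 11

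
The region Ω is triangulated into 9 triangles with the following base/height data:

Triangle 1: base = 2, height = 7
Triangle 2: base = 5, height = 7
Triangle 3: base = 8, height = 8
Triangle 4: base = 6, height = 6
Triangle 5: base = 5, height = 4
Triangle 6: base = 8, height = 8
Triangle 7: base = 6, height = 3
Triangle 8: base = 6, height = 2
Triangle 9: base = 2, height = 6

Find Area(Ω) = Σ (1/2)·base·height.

(1/2)×2×7 + (1/2)×5×7 + (1/2)×8×8 + (1/2)×6×6 + (1/2)×5×4 + (1/2)×8×8 + (1/2)×6×3 + (1/2)×6×2 + (1/2)×2×6 = 137.5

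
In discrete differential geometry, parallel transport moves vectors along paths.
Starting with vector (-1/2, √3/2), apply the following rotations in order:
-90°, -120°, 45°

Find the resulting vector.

Total rotation: (-90°) + (-120°) + 45° = -165°. Final vector: (0.7071, -0.7071)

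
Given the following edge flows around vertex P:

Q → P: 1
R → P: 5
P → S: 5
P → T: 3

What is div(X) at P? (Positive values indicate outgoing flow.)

Divergence = sum of outgoing flows = (-1) + (-5) + 5 + 3 = 2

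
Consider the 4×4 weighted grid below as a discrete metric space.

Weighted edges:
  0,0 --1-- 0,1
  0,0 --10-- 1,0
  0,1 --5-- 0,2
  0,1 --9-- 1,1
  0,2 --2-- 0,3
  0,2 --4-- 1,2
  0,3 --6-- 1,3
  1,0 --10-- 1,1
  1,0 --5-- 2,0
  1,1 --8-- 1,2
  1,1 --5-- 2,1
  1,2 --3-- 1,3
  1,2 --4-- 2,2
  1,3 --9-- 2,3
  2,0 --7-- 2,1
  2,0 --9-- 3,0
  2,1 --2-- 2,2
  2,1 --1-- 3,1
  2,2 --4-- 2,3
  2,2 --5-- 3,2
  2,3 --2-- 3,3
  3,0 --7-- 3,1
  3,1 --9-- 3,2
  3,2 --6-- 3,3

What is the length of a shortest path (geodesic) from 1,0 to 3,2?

Shortest path: 1,0 → 2,0 → 2,1 → 2,2 → 3,2, total weight = 19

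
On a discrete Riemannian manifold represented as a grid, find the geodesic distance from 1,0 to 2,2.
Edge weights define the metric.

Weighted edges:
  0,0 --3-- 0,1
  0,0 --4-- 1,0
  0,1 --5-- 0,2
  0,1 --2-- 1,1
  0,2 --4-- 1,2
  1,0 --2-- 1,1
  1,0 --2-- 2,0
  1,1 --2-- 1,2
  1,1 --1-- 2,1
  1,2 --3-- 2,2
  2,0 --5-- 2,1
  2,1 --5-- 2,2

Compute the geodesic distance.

Shortest path: 1,0 → 1,1 → 1,2 → 2,2, total weight = 7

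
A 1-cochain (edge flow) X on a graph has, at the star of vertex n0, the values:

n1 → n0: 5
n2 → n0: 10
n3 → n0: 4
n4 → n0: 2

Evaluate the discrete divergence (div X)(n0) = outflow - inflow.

Divergence = sum of outgoing flows = (-5) + (-10) + (-4) + (-2) = -21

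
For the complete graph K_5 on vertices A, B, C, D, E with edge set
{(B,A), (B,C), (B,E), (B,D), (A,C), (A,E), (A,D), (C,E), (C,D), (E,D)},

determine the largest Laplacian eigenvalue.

For the complete graph K_n, L = nI − J (J = all-ones matrix). J has eigenvalues n (once, eigenvector 𝟙) and 0 (multiplicity n−1), so L has eigenvalues 0 (once) and n (multiplicity n−1). Here n = 5: eigenvalue 0 once and 5 with multiplicity 4.
Laplacian eigenvalues: [0.0, 5.0, 5.0, 5.0, 5.0]. Largest eigenvalue (spectral radius) = 5.0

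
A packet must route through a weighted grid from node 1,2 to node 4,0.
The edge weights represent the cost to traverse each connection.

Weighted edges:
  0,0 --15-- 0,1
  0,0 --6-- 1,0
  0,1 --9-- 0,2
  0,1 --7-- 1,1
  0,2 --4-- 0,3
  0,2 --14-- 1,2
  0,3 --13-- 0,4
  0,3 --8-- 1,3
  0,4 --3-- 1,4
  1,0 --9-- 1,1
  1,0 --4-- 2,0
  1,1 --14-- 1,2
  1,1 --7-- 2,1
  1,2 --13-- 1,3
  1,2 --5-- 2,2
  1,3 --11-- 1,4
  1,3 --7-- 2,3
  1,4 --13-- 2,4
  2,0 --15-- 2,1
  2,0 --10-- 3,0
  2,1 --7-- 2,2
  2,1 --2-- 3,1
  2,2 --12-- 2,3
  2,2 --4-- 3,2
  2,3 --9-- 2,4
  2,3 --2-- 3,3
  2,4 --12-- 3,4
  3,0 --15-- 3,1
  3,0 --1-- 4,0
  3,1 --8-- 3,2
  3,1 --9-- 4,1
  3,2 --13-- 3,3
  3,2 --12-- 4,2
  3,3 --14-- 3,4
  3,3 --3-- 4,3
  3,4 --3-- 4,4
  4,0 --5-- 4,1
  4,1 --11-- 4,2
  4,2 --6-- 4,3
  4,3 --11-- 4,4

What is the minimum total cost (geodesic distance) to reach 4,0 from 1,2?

Shortest path: 1,2 → 2,2 → 2,1 → 3,1 → 4,1 → 4,0, total weight = 28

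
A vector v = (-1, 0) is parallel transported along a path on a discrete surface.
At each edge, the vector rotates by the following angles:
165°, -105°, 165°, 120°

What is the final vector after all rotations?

Total rotation: 165° + (-105°) + 165° + 120° = 345° ≡ -15° (mod 360°). Final vector: (-0.9659, 0.2588)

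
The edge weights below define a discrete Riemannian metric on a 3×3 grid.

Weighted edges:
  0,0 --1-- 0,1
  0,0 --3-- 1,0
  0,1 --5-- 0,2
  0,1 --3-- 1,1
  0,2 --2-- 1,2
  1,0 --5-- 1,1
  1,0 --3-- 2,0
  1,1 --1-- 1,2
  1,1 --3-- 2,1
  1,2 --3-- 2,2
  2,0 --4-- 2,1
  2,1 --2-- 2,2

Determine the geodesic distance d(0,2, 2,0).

Shortest path: 0,2 → 1,2 → 1,1 → 2,1 → 2,0, total weight = 10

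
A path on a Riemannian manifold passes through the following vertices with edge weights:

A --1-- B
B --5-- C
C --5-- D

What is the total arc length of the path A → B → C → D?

Arc length = 1 + 5 + 5 = 11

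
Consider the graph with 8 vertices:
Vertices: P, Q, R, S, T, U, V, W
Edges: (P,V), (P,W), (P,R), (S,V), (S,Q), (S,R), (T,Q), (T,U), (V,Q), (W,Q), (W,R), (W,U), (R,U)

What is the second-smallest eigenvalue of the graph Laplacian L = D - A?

Degrees: deg(P) = 3, deg(Q) = 4, deg(R) = 4, deg(S) = 3, deg(T) = 2, deg(U) = 3, deg(V) = 3, deg(W) = 4.
L = D − A with rows/columns ordered (P, Q, R, S, T, U, V, W):
  [ 3,  0, -1,  0,  0,  0, -1, -1]
  [ 0,  4,  0, -1, -1,  0, -1, -1]
  [-1,  0,  4, -1,  0, -1,  0, -1]
  [ 0, -1, -1,  3,  0,  0, -1,  0]
  [ 0, -1,  0,  0,  2, -1,  0,  0]
  [ 0,  0, -1,  0, -1,  3,  0, -1]
  [-1, -1,  0, -1,  0,  0,  3,  0]
  [-1, -1, -1,  0,  0, -1,  0,  4]
Characteristic polynomial: det(λI − L) = λ(λ² − 7λ + 8)(λ − 2)(λ − 3)(λ − 4)²(λ − 6).
Roots: λ = 0; (λ² − 7λ + 8) = 0 ⇒ λ = (7 ± √17)/2 ≈ 1.4384, 5.5616; (λ − 2) = 0 ⇒ λ = 2; (λ − 3) = 0 ⇒ λ = 3; (λ − 4) = 0 ⇒ λ = 4 (multiplicity 2); (λ − 6) = 0 ⇒ λ = 6.
(Check: the roots sum (with multiplicity) to 26, matching trace L = Σdeg = 2·13 = 26.)
Laplacian eigenvalues: [0.0, 1.4384, 2.0, 3.0, 4.0, 4.0, 5.5616, 6.0]. Algebraic connectivity (smallest non-zero eigenvalue) = 1.4384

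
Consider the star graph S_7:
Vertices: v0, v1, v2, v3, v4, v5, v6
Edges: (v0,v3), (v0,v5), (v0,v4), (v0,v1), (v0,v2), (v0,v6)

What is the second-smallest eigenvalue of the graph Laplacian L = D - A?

The star S_7 is the complete bipartite graph K_{1,6} (one hub of degree 6, 6 leaves of degree 1). The Laplacian spectrum of K_{p,q} is 0, p (multiplicity q−1), q (multiplicity p−1), p+q. With p = 1, q = 6: 0 once, 1 with multiplicity 5, and 7 once. (Check: trace L = sum of degrees = 12 = 5·1 + 7.)
Laplacian eigenvalues: [0.0, 1.0, 1.0, 1.0, 1.0, 1.0, 7.0]. Algebraic connectivity (smallest non-zero eigenvalue) = 1.0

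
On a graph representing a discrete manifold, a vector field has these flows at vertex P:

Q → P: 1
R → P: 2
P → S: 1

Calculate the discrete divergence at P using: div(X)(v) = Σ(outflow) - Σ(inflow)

Divergence = sum of outgoing flows = (-1) + (-2) + 1 = -2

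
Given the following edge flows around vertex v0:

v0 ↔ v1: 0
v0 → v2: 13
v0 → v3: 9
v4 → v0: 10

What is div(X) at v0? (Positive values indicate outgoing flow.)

Divergence = sum of outgoing flows = 0 + 13 + 9 + (-10) = 12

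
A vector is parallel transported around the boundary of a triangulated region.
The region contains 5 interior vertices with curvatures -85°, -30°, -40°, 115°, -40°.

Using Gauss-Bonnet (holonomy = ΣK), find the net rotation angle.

Holonomy = total enclosed curvature = (-85°) + (-30°) + (-40°) + 115° + (-40°) = -80°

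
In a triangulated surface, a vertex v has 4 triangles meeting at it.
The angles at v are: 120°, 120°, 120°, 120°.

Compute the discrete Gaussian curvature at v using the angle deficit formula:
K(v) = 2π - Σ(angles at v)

Sum of angles = 480°. K = 360° - 480° = -120°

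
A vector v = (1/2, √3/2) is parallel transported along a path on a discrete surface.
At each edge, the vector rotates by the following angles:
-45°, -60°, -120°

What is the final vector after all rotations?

Total rotation: (-45°) + (-60°) + (-120°) = -225° ≡ 135° (mod 360°). Final vector: (-0.9659, -0.2588)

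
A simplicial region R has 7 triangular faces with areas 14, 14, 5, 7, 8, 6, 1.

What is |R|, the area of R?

14 + 14 + 5 + 7 + 8 + 6 + 1 = 55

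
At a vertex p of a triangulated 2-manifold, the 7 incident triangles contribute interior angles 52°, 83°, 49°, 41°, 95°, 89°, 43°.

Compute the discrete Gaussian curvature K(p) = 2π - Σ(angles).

Sum of angles = 452°. K = 360° - 452° = -92° = -23π/45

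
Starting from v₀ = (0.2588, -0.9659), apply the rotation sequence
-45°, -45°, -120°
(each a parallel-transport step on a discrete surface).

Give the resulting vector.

Total rotation: (-45°) + (-45°) + (-120°) = -210° ≡ 150° (mod 360°). Final vector: (0.2588, 0.9659)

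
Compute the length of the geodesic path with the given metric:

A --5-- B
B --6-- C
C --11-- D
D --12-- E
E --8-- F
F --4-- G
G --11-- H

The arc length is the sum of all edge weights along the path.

Arc length = 5 + 6 + 11 + 12 + 8 + 4 + 11 = 57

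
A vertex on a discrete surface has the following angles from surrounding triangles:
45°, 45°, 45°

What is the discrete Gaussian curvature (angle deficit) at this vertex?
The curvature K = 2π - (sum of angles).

Sum of angles = 135°. K = 360° - 135° = 225° = 5π/4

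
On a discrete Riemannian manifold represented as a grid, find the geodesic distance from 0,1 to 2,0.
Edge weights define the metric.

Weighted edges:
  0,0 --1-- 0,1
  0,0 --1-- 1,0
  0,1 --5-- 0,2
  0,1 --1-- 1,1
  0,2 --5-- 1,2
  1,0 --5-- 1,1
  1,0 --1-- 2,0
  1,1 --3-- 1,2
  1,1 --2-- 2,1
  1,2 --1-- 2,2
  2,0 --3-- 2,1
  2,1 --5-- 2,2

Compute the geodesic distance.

Shortest path: 0,1 → 0,0 → 1,0 → 2,0, total weight = 3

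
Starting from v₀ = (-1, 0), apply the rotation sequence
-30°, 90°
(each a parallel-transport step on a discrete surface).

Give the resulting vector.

Total rotation: (-30°) + 90° = 60°. Final vector: (-0.5000, -0.8660)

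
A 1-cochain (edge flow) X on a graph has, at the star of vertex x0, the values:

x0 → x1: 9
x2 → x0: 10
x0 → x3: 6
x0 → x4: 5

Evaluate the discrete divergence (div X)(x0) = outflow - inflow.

Divergence = sum of outgoing flows = 9 + (-10) + 6 + 5 = 10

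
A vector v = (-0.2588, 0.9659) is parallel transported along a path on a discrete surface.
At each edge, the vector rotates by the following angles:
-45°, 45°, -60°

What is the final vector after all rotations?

Total rotation: (-45°) + 45° + (-60°) = -60°. Final vector: (0.7071, 0.7071)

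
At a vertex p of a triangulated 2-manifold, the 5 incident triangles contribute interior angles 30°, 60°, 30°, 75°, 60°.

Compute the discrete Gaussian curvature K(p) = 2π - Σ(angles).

Sum of angles = 255°. K = 360° - 255° = 105°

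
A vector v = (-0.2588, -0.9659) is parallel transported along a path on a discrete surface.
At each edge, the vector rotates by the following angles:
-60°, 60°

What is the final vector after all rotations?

Total rotation: (-60°) + 60° = 0°. Final vector: (-0.2588, -0.9659)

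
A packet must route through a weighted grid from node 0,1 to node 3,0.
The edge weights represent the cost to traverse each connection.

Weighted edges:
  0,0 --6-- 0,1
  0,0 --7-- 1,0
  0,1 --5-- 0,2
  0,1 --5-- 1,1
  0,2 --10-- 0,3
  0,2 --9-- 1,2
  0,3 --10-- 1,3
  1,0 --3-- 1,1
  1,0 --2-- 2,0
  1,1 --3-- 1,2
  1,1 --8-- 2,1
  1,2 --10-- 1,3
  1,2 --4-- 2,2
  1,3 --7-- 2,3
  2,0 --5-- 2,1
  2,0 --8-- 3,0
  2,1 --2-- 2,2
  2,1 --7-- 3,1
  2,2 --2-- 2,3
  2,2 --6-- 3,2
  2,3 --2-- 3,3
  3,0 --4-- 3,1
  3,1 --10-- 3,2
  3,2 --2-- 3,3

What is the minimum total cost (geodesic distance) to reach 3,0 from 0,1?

Shortest path: 0,1 → 1,1 → 1,0 → 2,0 → 3,0, total weight = 18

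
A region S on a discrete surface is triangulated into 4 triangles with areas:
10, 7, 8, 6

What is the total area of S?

10 + 7 + 8 + 6 = 31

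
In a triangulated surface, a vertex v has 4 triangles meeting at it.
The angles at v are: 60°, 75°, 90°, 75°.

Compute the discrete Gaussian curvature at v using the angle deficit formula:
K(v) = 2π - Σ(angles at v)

Sum of angles = 300°. K = 360° - 300° = 60°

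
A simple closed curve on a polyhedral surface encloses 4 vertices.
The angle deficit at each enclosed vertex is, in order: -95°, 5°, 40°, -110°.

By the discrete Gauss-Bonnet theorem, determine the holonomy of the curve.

Holonomy = total enclosed curvature = (-95°) + 5° + 40° + (-110°) = -160°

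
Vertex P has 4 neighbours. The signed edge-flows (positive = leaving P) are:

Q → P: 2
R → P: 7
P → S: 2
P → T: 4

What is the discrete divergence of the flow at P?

Divergence = sum of outgoing flows = (-2) + (-7) + 2 + 4 = -3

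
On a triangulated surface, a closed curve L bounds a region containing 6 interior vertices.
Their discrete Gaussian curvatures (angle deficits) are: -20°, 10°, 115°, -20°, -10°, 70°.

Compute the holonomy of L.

Holonomy = total enclosed curvature = (-20°) + 10° + 115° + (-20°) + (-10°) + 70° = 145°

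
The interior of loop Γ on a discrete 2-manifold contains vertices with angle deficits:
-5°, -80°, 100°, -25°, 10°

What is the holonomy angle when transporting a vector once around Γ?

Holonomy = total enclosed curvature = (-5°) + (-80°) + 100° + (-25°) + 10° = 0°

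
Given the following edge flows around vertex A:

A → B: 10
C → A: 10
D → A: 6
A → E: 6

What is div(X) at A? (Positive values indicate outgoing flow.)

Divergence = sum of outgoing flows = 10 + (-10) + (-6) + 6 = 0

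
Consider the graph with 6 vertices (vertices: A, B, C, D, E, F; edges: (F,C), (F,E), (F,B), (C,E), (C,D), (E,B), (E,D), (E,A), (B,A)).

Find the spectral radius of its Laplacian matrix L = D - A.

Degrees: deg(A) = 2, deg(B) = 3, deg(C) = 3, deg(D) = 2, deg(E) = 5, deg(F) = 3.
L = D − A with rows/columns ordered (A, B, C, D, E, F):
  [ 2, -1,  0,  0, -1,  0]
  [-1,  3,  0,  0, -1, -1]
  [ 0,  0,  3, -1, -1, -1]
  [ 0,  0, -1,  2, -1,  0]
  [-1, -1, -1, -1,  5, -1]
  [ 0, -1, -1,  0, -1,  3]
Characteristic polynomial: det(λI − L) = λ(λ² − 5λ + 5)(λ² − 7λ + 11)(λ − 6).
Roots: λ = 0; (λ² − 5λ + 5) = 0 ⇒ λ = (5 ± √5)/2 ≈ 1.382, 3.618; (λ² − 7λ + 11) = 0 ⇒ λ = (7 ± √5)/2 ≈ 2.382, 4.618; (λ − 6) = 0 ⇒ λ = 6.
(Check: the roots sum (with multiplicity) to 18, matching trace L = Σdeg = 2·9 = 18.)
Laplacian eigenvalues: [0.0, 1.382, 2.382, 3.618, 4.618, 6.0]. Largest eigenvalue (spectral radius) = 6.0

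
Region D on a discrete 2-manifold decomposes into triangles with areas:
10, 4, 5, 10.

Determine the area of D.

10 + 4 + 5 + 10 = 29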